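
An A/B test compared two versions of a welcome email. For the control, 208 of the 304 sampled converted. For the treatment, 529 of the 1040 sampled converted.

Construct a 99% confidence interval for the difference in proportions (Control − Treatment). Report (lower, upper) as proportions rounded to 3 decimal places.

Sample proportions: 208/304 = 0.6842, 529/1040 = 0.5087.
Each SE is √(p̂(1−p̂)/n): √(0.6842·0.3158/304) = 0.02666 and √(0.5087·0.4913/1040) = 0.01550.
SE(p̂₁ − p̂₂) = √(SE₁² + SE₂²) = √(0.0007107556 + 0.00024025) = 0.03084, since the two samples are independent.
At 99% confidence z* = 2.576; margin = 2.576 × 0.03084 = 0.07944.
The difference is 0.6842 − 0.5087 = 0.1755, so the interval is 0.1755 ± 0.07944 = (0.096, 0.255).

(0.096, 0.255)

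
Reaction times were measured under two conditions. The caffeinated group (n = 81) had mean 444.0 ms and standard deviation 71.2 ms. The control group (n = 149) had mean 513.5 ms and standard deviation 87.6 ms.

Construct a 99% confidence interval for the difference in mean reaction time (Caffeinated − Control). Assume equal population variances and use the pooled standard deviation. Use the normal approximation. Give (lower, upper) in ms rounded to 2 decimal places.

Pooled variance s_p² = [80·71.2² + 148·87.6²] / (81+149−2) = 6759.9635, so s_p = 82.2190.
SE_diff = s_p·√(1/n₁ + 1/n₂) = 82.2190·√(1/81 + 1/149) = 11.3501.
z* = 2.576; margin = 2.576 × 11.3501 = 29.2379.
Difference = 444.0 − 513.5 = -69.5000.
-69.5000 ± 29.2379 → (-98.74, -40.26).

(-98.74, -40.26)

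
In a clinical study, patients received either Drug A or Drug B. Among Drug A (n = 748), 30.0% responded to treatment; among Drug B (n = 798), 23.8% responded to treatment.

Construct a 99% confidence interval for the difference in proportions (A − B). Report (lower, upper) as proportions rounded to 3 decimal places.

(0.004, 0.120)

SE₁ = √(p̂₁(1−p̂₁)/n₁) = √(0.3000·0.7000/748) = 0.01676; SE₂ = √(0.2380·0.7620/798) = 0.01508.
Independent samples: SE of the difference = √(SE₁² + SE₂²) = √(0.0002808976 + 0.0002274064) = 0.02255.
z* for 99% confidence is 2.576, so the margin of error is 2.576 × 0.02255 = 0.05809.
Point estimate p̂₁ − p̂₂ = 0.3000 − 0.2380 = 0.0620.
0.0620 ± 0.05809 → (0.004, 0.120).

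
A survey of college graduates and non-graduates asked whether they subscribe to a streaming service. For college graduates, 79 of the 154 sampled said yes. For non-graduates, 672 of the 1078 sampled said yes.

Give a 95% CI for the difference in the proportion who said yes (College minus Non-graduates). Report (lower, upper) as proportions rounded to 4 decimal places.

(-0.1945, -0.0263)

Sample proportions: 79/154 = 0.5130, 672/1078 = 0.6234.
Each SE is √(p̂(1−p̂)/n): √(0.5130·0.4870/154) = 0.04028 and √(0.6234·0.3766/1078) = 0.01476.
SE(p̂₁ − p̂₂) = √(SE₁² + SE₂²) = √(0.0016224784 + 0.0002178576) = 0.04290, since the two samples are independent.
At 95% confidence z* = 1.960; margin = 1.960 × 0.04290 = 0.08408.
The difference is 0.5130 − 0.6234 = -0.1104, so the interval is -0.1104 ± 0.08408 = (-0.1945, -0.0263).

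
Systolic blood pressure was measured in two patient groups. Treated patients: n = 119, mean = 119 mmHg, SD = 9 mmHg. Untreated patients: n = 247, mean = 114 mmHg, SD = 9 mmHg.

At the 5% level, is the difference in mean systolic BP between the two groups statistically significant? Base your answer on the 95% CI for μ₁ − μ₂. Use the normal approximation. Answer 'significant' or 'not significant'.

Standard errors of each mean: 9/√119 = 0.8250 and 9/√247 = 0.5727.
SE(x̄₁ − x̄₂) = √(0.8250² + 0.5727²) = 1.0043 for independent samples with unequal variances.
With z* = 1.960, the margin is 1.960 × 1.0043 = 1.9684.
x̄₁ − x̄₂ = 119 − 114 = 5.0000; the interval is 5.0000 ± 1.9684 = (3.0316, 6.9684).
The interval (3.0316, 6.9684) does not contain 0, so the difference is significant.

significant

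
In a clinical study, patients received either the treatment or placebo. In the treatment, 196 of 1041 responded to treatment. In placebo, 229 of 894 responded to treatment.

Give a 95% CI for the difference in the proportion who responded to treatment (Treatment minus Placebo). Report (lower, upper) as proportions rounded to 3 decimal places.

(-0.105, -0.031)

First, p̂₁ = 196/1041 = 0.1883; p̂₂ = 229/894 = 0.2562.
The two standard errors are √(0.1883×0.8117/1041) = 0.01212 and √(0.2562×0.7438/894) = 0.01460.
Because the samples are independent, SE_diff = √(0.01212² + 0.01460²) = 0.01898.
Using z* = 1.960 for 95%, ME = 1.960 × 0.01898 = 0.03720.
p̂₁ − p̂₂ = -0.0679; interval -0.0679 ± 0.03720 gives (-0.105, -0.031).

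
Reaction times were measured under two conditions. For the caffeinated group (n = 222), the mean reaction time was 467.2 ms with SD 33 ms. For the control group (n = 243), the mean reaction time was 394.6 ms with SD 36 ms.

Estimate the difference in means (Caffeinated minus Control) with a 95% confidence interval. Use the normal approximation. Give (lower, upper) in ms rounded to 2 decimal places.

Standard errors of each mean: 33/√222 = 2.2148 and 36/√243 = 2.3094.
SE(x̄₁ − x̄₂) = √(2.2148² + 2.3094²) = 3.1998 for independent samples with unequal variances.
With z* = 1.960, the margin is 1.960 × 3.1998 = 6.2716.
x̄₁ − x̄₂ = 467.2 − 394.6 = 72.6000; the interval is 72.6000 ± 6.2716 = (66.33, 78.87).

(66.33, 78.87)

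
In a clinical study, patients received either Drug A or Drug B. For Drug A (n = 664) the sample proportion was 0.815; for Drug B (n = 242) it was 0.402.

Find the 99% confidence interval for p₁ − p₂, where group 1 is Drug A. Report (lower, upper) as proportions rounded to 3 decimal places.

(0.323, 0.503)

The two standard errors are √(0.8150×0.1850/664) = 0.01507 and √(0.4020×0.5980/242) = 0.03152.
Because the samples are independent, SE_diff = √(0.01507² + 0.03152²) = 0.03494.
Using z* = 2.576 for 99%, ME = 2.576 × 0.03494 = 0.09001.
p̂₁ − p̂₂ = 0.4130; interval 0.4130 ± 0.09001 gives (0.323, 0.503).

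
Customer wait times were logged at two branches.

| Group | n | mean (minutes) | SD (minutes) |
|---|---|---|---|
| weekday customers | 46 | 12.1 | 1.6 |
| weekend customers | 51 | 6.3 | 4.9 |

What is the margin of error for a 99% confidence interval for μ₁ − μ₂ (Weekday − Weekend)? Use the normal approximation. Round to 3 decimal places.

Per-group SEs: s₁/√n₁ = 1.6/√46 = 0.2359, s₂/√n₂ = 4.9/√51 = 0.6861.
Unpooled SE of the difference: √(0.05564881 + 0.47073321) = 0.7255.
Margin of error = z* · SE = 2.576 × 0.7255 = 1.8689.

1.869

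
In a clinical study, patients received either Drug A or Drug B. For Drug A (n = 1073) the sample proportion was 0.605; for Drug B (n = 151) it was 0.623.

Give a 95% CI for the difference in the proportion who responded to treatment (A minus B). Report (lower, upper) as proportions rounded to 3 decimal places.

(-0.101, 0.065)

Each SE is √(p̂(1−p̂)/n): √(0.6050·0.3950/1073) = 0.01492 and √(0.6230·0.3770/151) = 0.03944.
SE(p̂₁ − p̂₂) = √(SE₁² + SE₂²) = √(0.0002226064 + 0.0015555136) = 0.04217, since the two samples are independent.
At 95% confidence z* = 1.960; margin = 1.960 × 0.04217 = 0.08265.
The difference is 0.6050 − 0.6230 = -0.0180, so the interval is -0.0180 ± 0.08265 = (-0.101, 0.065).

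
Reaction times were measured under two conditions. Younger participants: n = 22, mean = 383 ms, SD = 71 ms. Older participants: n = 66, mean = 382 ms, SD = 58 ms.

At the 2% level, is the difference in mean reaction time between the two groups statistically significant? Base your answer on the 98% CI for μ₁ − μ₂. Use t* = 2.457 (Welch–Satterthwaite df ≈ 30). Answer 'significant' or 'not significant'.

not significant

Standard errors of each mean: 71/√22 = 15.1373 and 58/√66 = 7.1393.
SE(x̄₁ − x̄₂) = √(15.1373² + 7.1393²) = 16.7364 for independent samples with unequal variances.
With t* = 2.457, the margin is 2.457 × 16.7364 = 41.1213.
x̄₁ − x̄₂ = 383 − 382 = 1.0000; the interval is 1.0000 ± 41.1213 = (-40.1213, 42.1213).
The interval (-40.1213, 42.1213) contains 0, so the difference is not significant.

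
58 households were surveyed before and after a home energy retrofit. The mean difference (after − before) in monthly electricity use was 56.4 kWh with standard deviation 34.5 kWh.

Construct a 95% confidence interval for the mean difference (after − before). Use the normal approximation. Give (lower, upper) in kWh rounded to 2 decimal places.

This is a matched-pairs design, so SE = s_d/√n = 34.5/√58 = 4.5301.
Margin = 1.960 × 4.5301 = 8.8790; the interval is 56.4 ± 8.8790 = (47.52, 65.28).

(47.52, 65.28)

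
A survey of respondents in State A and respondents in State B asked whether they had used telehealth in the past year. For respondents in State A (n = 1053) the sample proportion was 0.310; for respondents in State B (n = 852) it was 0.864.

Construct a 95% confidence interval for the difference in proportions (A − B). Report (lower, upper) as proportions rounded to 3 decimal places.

(-0.590, -0.518)

SE₁ = √(p̂₁(1−p̂₁)/n₁) = √(0.3100·0.6900/1053) = 0.01425; SE₂ = √(0.8640·0.1360/852) = 0.01174.
Independent samples: SE of the difference = √(SE₁² + SE₂²) = √(0.0002030625 + 0.0001378276) = 0.01846.
z* for 95% confidence is 1.960, so the margin of error is 1.960 × 0.01846 = 0.03618.
Point estimate p̂₁ − p̂₂ = 0.3100 − 0.8640 = -0.5540.
-0.5540 ± 0.03618 → (-0.590, -0.518).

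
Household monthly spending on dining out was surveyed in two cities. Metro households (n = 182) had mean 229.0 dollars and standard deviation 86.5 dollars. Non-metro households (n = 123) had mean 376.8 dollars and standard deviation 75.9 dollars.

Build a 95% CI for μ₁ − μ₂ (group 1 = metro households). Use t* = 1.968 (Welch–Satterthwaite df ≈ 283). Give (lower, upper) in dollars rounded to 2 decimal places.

(-166.26, -129.34)

SE₁ = s₁/√n₁ = 86.5/√182 = 6.4118; SE₂ = 75.9/√123 = 6.8437.
Independent samples, unequal variances: SE_diff = √(SE₁² + SE₂²) = √(41.11117924 + 46.83622969) = 9.3780.
t* = 1.968, so margin of error = 1.968 × 9.3780 = 18.4559.
Difference in means = 229.0 − 376.8 = -147.8000.
-147.8000 ± 18.4559 → (-166.26, -129.34).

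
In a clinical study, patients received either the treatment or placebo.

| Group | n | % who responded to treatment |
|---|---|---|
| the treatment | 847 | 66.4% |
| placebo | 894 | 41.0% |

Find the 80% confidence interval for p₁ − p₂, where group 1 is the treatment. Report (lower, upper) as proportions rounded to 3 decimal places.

The two standard errors are √(0.6640×0.3360/847) = 0.01623 and √(0.4100×0.5900/894) = 0.01645.
Because the samples are independent, SE_diff = √(0.01623² + 0.01645²) = 0.02311.
Using z* = 1.282 for 80%, ME = 1.282 × 0.02311 = 0.02963.
p̂₁ − p̂₂ = 0.2540; interval 0.2540 ± 0.02963 gives (0.224, 0.284).

(0.224, 0.284)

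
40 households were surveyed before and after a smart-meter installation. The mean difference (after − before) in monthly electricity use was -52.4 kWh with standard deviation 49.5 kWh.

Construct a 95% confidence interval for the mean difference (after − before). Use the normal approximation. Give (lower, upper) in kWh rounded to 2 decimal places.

This is a matched-pairs design, so SE = s_d/√n = 49.5/√40 = 7.8266.
Margin = 1.960 × 7.8266 = 15.3401; the interval is -52.4 ± 15.3401 = (-67.74, -37.06).

(-67.74, -37.06)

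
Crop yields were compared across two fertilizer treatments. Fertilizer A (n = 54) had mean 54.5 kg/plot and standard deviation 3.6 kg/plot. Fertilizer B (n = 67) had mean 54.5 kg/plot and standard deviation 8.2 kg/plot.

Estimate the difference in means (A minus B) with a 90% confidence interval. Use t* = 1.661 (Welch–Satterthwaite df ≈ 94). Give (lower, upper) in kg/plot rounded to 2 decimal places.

(-1.85, 1.85)

SE₁ = s₁/√n₁ = 3.6/√54 = 0.4899; SE₂ = 8.2/√67 = 1.0018.
Independent samples, unequal variances: SE_diff = √(SE₁² + SE₂²) = √(0.24000201 + 1.00360324) = 1.1152.
t* = 1.661, so margin of error = 1.661 × 1.1152 = 1.8523.
Difference in means = 54.5 − 54.5 = 0.0000.
0.0000 ± 1.8523 → (-1.85, 1.85).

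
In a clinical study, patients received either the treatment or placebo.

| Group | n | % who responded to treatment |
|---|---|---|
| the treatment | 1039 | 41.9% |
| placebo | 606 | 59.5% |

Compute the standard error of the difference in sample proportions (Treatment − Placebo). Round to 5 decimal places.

Each SE is √(p̂(1−p̂)/n): √(0.4190·0.5810/1039) = 0.01531 and √(0.5950·0.4050/606) = 0.01994.
SE(p̂₁ − p̂₂) = √(SE₁² + SE₂²) = √(0.0002343961 + 0.0003976036) = 0.02514, since the two samples are independent.

0.02514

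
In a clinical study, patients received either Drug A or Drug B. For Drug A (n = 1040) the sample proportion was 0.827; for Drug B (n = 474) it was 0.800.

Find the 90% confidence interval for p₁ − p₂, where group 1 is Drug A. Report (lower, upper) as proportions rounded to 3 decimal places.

(-0.009, 0.063)

SE₁ = √(p̂₁(1−p̂₁)/n₁) = √(0.8270·0.1730/1040) = 0.01173; SE₂ = √(0.8000·0.2000/474) = 0.01837.
Independent samples: SE of the difference = √(SE₁² + SE₂²) = √(0.0001375929 + 0.0003374569) = 0.02180.
z* for 90% confidence is 1.645, so the margin of error is 1.645 × 0.02180 = 0.03586.
Point estimate p̂₁ − p̂₂ = 0.8270 − 0.8000 = 0.0270.
0.0270 ± 0.03586 → (-0.009, 0.063).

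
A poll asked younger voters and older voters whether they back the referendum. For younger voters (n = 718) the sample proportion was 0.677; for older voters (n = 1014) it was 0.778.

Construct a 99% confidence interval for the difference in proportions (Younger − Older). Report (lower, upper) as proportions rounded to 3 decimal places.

The two standard errors are √(0.6770×0.3230/718) = 0.01745 and √(0.7780×0.2220/1014) = 0.01305.
Because the samples are independent, SE_diff = √(0.01745² + 0.01305²) = 0.02179.
Using z* = 2.576 for 99%, ME = 2.576 × 0.02179 = 0.05613.
p̂₁ − p̂₂ = -0.1010; interval -0.1010 ± 0.05613 gives (-0.157, -0.045).

(-0.157, -0.045)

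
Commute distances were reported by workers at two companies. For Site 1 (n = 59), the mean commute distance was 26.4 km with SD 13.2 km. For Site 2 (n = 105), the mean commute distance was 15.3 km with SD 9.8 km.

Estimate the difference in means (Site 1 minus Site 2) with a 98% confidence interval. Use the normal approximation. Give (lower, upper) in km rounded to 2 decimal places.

SE₁ = s₁/√n₁ = 13.2/√59 = 1.7185; SE₂ = 9.8/√105 = 0.9564.
Independent samples, unequal variances: SE_diff = √(SE₁² + SE₂²) = √(2.95324225 + 0.91470096) = 1.9667.
z* = 2.326, so margin of error = 2.326 × 1.9667 = 4.5745.
Difference in means = 26.4 − 15.3 = 11.1000.
11.1000 ± 4.5745 → (6.53, 15.67).

(6.53, 15.67)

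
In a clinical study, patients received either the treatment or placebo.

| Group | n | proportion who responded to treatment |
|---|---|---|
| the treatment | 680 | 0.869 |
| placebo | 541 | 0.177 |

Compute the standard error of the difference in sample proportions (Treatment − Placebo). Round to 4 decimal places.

0.0209

Each SE is √(p̂(1−p̂)/n): √(0.8690·0.1310/680) = 0.01294 and √(0.1770·0.8230/541) = 0.01641.
SE(p̂₁ − p̂₂) = √(SE₁² + SE₂²) = √(0.0001674436 + 0.0002692881) = 0.02090, since the two samples are independent.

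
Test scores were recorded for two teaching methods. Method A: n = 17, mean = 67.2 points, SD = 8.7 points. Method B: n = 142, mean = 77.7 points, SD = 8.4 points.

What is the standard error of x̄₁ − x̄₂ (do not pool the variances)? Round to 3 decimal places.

Standard errors of each mean: 8.7/√17 = 2.1101 and 8.4/√142 = 0.7049.
SE(x̄₁ − x̄₂) = √(2.1101² + 0.7049²) = 2.2247 for independent samples with unequal variances.

2.225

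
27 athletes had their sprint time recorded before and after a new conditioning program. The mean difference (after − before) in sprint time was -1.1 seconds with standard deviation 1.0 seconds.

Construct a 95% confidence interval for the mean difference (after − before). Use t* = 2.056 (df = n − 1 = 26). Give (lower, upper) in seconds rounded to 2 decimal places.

Paired design: SE = s_d/√n = 1.0/√27 = 0.1925.
t* = 2.056; margin of error = 2.056 × 0.1925 = 0.3958.
-1.1 ± 0.3958 → (-1.50, -0.70).

(-1.50, -0.70)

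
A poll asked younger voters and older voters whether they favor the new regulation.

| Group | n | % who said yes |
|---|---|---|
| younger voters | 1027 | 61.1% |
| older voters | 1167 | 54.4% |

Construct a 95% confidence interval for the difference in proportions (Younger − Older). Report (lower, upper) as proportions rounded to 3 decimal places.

(0.026, 0.108)

Each SE is √(p̂(1−p̂)/n): √(0.6110·0.3890/1027) = 0.01521 and √(0.5440·0.4560/1167) = 0.01458.
SE(p̂₁ − p̂₂) = √(SE₁² + SE₂²) = √(0.0002313441 + 0.0002125764) = 0.02107, since the two samples are independent.
At 95% confidence z* = 1.960; margin = 1.960 × 0.02107 = 0.04130.
The difference is 0.6110 − 0.5440 = 0.0670, so the interval is 0.0670 ± 0.04130 = (0.026, 0.108).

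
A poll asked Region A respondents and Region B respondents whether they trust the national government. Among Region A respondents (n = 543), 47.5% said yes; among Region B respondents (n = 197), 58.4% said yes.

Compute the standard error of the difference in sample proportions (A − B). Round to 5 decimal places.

0.04114

The two standard errors are √(0.4750×0.5250/543) = 0.02143 and √(0.5840×0.4160/197) = 0.03512.
Because the samples are independent, SE_diff = √(0.02143² + 0.03512²) = 0.04114.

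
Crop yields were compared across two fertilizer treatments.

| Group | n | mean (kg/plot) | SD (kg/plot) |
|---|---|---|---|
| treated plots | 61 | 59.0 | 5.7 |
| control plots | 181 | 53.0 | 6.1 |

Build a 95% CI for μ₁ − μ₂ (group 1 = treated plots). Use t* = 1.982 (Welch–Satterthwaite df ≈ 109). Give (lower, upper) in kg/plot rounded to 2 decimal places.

(4.30, 7.70)

Standard errors of each mean: 5.7/√61 = 0.7298 and 6.1/√181 = 0.4534.
SE(x̄₁ − x̄₂) = √(0.7298² + 0.4534²) = 0.8592 for independent samples with unequal variances.
With t* = 1.982, the margin is 1.982 × 0.8592 = 1.7029.
x̄₁ − x̄₂ = 59.0 − 53.0 = 6.0000; the interval is 6.0000 ± 1.7029 = (4.30, 7.70).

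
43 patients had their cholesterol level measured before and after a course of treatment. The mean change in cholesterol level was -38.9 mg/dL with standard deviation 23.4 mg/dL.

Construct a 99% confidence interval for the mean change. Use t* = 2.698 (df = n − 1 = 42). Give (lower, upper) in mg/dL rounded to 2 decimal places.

This is a matched-pairs design, so SE = s_d/√n = 23.4/√43 = 3.5685.
Margin = 2.698 × 3.5685 = 9.6278; the interval is -38.9 ± 9.6278 = (-48.53, -29.27).

(-48.53, -29.27)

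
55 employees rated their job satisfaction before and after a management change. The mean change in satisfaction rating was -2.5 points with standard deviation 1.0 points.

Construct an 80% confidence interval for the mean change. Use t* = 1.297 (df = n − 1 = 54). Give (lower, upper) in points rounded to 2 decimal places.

(-2.67, -2.33)

Paired design: SE = s_d/√n = 1.0/√55 = 0.1348.
t* = 1.297; margin of error = 1.297 × 0.1348 = 0.1748.
-2.5 ± 0.1748 → (-2.67, -2.33).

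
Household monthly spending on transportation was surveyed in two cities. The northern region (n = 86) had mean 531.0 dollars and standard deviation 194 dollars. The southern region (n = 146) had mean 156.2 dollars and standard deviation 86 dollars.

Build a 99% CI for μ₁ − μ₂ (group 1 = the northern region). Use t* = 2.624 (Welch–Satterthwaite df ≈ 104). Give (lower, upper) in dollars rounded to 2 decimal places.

(316.82, 432.78)

Per-group SEs: s₁/√n₁ = 194/√86 = 20.9196, s₂/√n₂ = 86/√146 = 7.1174.
Unpooled SE of the difference: √(437.62966416 + 50.65738276) = 22.0972.
Margin of error = t* · SE = 2.624 × 22.0972 = 57.9831.
x̄₁ − x̄₂ = 531.0 − 156.2 = 374.8000.
CI: 374.8000 ± 57.9831 = (316.82, 432.78).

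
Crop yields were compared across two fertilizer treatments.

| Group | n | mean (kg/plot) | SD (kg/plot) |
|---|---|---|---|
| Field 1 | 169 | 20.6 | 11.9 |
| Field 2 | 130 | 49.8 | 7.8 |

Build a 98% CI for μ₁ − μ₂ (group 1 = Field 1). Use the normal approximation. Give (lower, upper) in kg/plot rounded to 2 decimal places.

(-31.86, -26.54)

SE₁ = s₁/√n₁ = 11.9/√169 = 0.9154; SE₂ = 7.8/√130 = 0.6841.
Independent samples, unequal variances: SE_diff = √(SE₁² + SE₂²) = √(0.83795716 + 0.46799281) = 1.1428.
z* = 2.326, so margin of error = 2.326 × 1.1428 = 2.6582.
Difference in means = 20.6 − 49.8 = -29.2000.
-29.2000 ± 2.6582 → (-31.86, -26.54).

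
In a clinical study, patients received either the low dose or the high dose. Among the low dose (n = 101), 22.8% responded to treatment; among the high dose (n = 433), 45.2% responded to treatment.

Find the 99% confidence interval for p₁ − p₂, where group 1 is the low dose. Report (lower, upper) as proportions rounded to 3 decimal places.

SE₁ = √(p̂₁(1−p̂₁)/n₁) = √(0.2280·0.7720/101) = 0.04175; SE₂ = √(0.4520·0.5480/433) = 0.02392.
Independent samples: SE of the difference = √(SE₁² + SE₂²) = √(0.0017430625 + 0.0005721664) = 0.04812.
z* for 99% confidence is 2.576, so the margin of error is 2.576 × 0.04812 = 0.12396.
Point estimate p̂₁ − p̂₂ = 0.2280 − 0.4520 = -0.2240.
-0.2240 ± 0.12396 → (-0.348, -0.100).

(-0.348, -0.100)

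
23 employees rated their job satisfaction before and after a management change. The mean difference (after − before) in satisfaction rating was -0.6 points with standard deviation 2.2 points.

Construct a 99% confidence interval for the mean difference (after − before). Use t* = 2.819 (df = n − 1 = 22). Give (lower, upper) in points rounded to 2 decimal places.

(-1.89, 0.69)

Paired design: SE = s_d/√n = 2.2/√23 = 0.4587.
t* = 2.819; margin of error = 2.819 × 0.4587 = 1.2931.
-0.6 ± 1.2931 → (-1.89, 0.69).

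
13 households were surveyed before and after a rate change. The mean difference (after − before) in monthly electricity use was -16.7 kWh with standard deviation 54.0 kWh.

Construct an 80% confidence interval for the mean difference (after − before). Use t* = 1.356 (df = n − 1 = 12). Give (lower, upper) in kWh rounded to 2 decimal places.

This is a matched-pairs design, so SE = s_d/√n = 54.0/√13 = 14.9769.
Margin = 1.356 × 14.9769 = 20.3087; the interval is -16.7 ± 20.3087 = (-37.01, 3.61).

(-37.01, 3.61)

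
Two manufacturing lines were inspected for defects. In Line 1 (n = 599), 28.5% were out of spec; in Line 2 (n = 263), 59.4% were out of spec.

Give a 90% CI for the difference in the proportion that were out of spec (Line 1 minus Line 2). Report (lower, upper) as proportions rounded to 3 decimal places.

Each SE is √(p̂(1−p̂)/n): √(0.2850·0.7150/599) = 0.01844 and √(0.5940·0.4060/263) = 0.03028.
SE(p̂₁ − p̂₂) = √(SE₁² + SE₂²) = √(0.0003400336 + 0.0009168784) = 0.03545, since the two samples are independent.
At 90% confidence z* = 1.645; margin = 1.645 × 0.03545 = 0.05832.
The difference is 0.2850 − 0.5940 = -0.3090, so the interval is -0.3090 ± 0.05832 = (-0.367, -0.251).

(-0.367, -0.251)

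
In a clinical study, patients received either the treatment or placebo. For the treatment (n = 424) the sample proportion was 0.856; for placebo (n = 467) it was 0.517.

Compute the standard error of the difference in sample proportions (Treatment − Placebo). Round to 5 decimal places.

Each SE is √(p̂(1−p̂)/n): √(0.8560·0.1440/424) = 0.01705 and √(0.5170·0.4830/467) = 0.02312.
SE(p̂₁ − p̂₂) = √(SE₁² + SE₂²) = √(0.0002907025 + 0.0005345344) = 0.02873, since the two samples are independent.

0.02873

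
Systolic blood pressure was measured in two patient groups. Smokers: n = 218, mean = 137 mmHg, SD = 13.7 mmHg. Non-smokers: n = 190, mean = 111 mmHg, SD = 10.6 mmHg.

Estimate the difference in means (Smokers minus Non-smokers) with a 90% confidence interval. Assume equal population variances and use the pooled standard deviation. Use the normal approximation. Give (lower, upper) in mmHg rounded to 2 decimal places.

s_p = √[((n₁−1)s₁² + (n₂−1)s₂²)/(n₁+n₂−2)] = √[(217·13.7² + 189·10.6²)/406] = 12.3541.
SE = 12.3541·√(1/218 + 1/190) = 1.2261.
With z* = 1.645, margin = 1.645 × 1.2261 = 2.0169.
x̄₁ − x̄₂ = 137 − 111 = 26.0000; interval 26.0000 ± 2.0169 = (23.98, 28.02).

(23.98, 28.02)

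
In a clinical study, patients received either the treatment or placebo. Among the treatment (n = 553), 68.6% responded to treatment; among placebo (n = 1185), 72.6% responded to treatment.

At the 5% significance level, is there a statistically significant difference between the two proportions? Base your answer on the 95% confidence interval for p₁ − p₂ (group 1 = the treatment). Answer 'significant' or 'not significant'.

not significant

SE₁ = √(p̂₁(1−p̂₁)/n₁) = √(0.6860·0.3140/553) = 0.01974; SE₂ = √(0.7260·0.2740/1185) = 0.01296.
Independent samples: SE of the difference = √(SE₁² + SE₂²) = √(0.0003896676 + 0.0001679616) = 0.02361.
z* for 95% confidence is 1.960, so the margin of error is 1.960 × 0.02361 = 0.04628.
Point estimate p̂₁ − p̂₂ = 0.6860 − 0.7260 = -0.0400.
-0.0400 ± 0.04628 → (-0.08628, 0.00628).
The interval (-0.08628, 0.00628) contains 0, so the difference is not significant.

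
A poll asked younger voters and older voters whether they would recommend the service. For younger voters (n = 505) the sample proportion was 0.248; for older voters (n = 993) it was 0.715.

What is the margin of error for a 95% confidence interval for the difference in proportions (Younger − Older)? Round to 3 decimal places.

0.047

SE₁ = √(p̂₁(1−p̂₁)/n₁) = √(0.2480·0.7520/505) = 0.01922; SE₂ = √(0.7150·0.2850/993) = 0.01433.
Independent samples: SE of the difference = √(SE₁² + SE₂²) = √(0.0003694084 + 0.0002053489) = 0.02397.
z* for 95% confidence is 1.960, so the margin of error is 1.960 × 0.02397 = 0.04698.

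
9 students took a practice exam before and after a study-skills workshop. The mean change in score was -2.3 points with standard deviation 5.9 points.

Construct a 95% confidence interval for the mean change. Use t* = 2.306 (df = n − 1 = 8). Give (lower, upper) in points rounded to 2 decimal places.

This is a matched-pairs design, so SE = s_d/√n = 5.9/√9 = 1.9667.
Margin = 2.306 × 1.9667 = 4.5352; the interval is -2.3 ± 4.5352 = (-6.84, 2.24).

(-6.84, 2.24)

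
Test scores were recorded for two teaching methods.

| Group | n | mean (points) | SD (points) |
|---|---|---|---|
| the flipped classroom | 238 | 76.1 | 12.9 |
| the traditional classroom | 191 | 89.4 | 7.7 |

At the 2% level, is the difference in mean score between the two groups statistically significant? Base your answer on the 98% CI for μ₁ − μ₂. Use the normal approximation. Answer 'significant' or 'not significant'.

significant

Standard errors of each mean: 12.9/√238 = 0.8362 and 7.7/√191 = 0.5572.
SE(x̄₁ − x̄₂) = √(0.8362² + 0.5572²) = 1.0048 for independent samples with unequal variances.
With z* = 2.326, the margin is 2.326 × 1.0048 = 2.3372.
x̄₁ − x̄₂ = 76.1 − 89.4 = -13.3000; the interval is -13.3000 ± 2.3372 = (-15.6372, -10.9628).
The interval (-15.6372, -10.9628) does not contain 0, so the difference is significant.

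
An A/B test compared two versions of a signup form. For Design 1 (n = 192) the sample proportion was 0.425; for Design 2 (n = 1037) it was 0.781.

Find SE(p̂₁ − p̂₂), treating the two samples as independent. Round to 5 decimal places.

0.03792

The two standard errors are √(0.4250×0.5750/192) = 0.03568 and √(0.7810×0.2190/1037) = 0.01284.
Because the samples are independent, SE_diff = √(0.03568² + 0.01284²) = 0.03792.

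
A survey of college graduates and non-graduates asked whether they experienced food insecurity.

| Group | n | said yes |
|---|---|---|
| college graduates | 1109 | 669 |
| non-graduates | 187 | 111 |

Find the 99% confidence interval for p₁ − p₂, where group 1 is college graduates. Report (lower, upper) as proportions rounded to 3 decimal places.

First, p̂₁ = 669/1109 = 0.6032; p̂₂ = 111/187 = 0.5936.
The two standard errors are √(0.6032×0.3968/1109) = 0.01469 and √(0.5936×0.4064/187) = 0.03592.
Because the samples are independent, SE_diff = √(0.01469² + 0.03592²) = 0.03881.
Using z* = 2.576 for 99%, ME = 2.576 × 0.03881 = 0.09997.
p̂₁ − p̂₂ = 0.0096; interval 0.0096 ± 0.09997 gives (-0.090, 0.110).

(-0.090, 0.110)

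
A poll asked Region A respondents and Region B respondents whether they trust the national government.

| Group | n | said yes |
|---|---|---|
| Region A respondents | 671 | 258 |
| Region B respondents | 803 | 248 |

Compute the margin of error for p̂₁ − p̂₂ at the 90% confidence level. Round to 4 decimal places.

Sample proportions: 258/671 = 0.3845, 248/803 = 0.3088.
Each SE is √(p̂(1−p̂)/n): √(0.3845·0.6155/671) = 0.01878 and √(0.3088·0.6912/803) = 0.01630.
SE(p̂₁ − p̂₂) = √(SE₁² + SE₂²) = √(0.0003526884 + 0.00026569) = 0.02487, since the two samples are independent.
At 90% confidence z* = 1.645; margin = 1.645 × 0.02487 = 0.04091.

0.0409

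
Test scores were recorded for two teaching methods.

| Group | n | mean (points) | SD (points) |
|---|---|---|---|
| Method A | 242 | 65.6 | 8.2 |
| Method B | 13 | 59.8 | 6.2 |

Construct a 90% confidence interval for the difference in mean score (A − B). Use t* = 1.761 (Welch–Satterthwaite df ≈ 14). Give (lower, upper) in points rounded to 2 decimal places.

Standard errors of each mean: 8.2/√242 = 0.5271 and 6.2/√13 = 1.7196.
SE(x̄₁ − x̄₂) = √(0.5271² + 1.7196²) = 1.7986 for independent samples with unequal variances.
With t* = 1.761, the margin is 1.761 × 1.7986 = 3.1673.
x̄₁ − x̄₂ = 65.6 − 59.8 = 5.8000; the interval is 5.8000 ± 3.1673 = (2.63, 8.97).

(2.63, 8.97)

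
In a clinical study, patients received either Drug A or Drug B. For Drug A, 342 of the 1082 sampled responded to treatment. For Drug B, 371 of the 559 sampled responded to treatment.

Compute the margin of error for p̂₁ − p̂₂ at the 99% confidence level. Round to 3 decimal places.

0.063

First, p̂₁ = 342/1082 = 0.3161; p̂₂ = 371/559 = 0.6637.
The two standard errors are √(0.3161×0.6839/1082) = 0.01413 and √(0.6637×0.3363/559) = 0.01998.
Because the samples are independent, SE_diff = √(0.01413² + 0.01998²) = 0.02447.
Using z* = 2.576 for 99%, ME = 2.576 × 0.02447 = 0.06303.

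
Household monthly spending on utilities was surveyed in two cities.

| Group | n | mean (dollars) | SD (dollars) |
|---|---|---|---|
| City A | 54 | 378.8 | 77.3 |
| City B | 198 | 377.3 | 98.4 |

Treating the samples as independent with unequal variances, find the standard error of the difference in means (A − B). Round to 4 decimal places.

12.6315

SE₁ = s₁/√n₁ = 77.3/√54 = 10.5192; SE₂ = 98.4/√198 = 6.9930.
Independent samples, unequal variances: SE_diff = √(SE₁² + SE₂²) = √(110.65356864 + 48.902049) = 12.6315.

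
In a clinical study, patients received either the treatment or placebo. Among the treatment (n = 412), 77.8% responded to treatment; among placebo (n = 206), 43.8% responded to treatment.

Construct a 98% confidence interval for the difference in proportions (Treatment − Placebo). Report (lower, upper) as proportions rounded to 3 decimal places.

(0.247, 0.433)

Each SE is √(p̂(1−p̂)/n): √(0.7780·0.2220/412) = 0.02047 and √(0.4380·0.5620/206) = 0.03457.
SE(p̂₁ − p̂₂) = √(SE₁² + SE₂²) = √(0.0004190209 + 0.0011950849) = 0.04018, since the two samples are independent.
At 98% confidence z* = 2.326; margin = 2.326 × 0.04018 = 0.09346.
The difference is 0.7780 − 0.4380 = 0.3400, so the interval is 0.3400 ± 0.09346 = (0.247, 0.433).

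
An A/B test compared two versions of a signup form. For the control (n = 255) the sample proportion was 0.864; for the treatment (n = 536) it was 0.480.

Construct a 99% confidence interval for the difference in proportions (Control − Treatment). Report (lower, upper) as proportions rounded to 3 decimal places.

SE₁ = √(p̂₁(1−p̂₁)/n₁) = √(0.8640·0.1360/255) = 0.02147; SE₂ = √(0.4800·0.5200/536) = 0.02158.
Independent samples: SE of the difference = √(SE₁² + SE₂²) = √(0.0004609609 + 0.0004656964) = 0.03044.
z* for 99% confidence is 2.576, so the margin of error is 2.576 × 0.03044 = 0.07841.
Point estimate p̂₁ − p̂₂ = 0.8640 − 0.4800 = 0.3840.
0.3840 ± 0.07841 → (0.306, 0.462).

(0.306, 0.462)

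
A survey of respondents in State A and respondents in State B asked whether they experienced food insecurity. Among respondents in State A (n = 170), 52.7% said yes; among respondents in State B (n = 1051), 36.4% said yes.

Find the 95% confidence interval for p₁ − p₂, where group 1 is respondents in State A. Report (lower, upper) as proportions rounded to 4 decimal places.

(0.0825, 0.2435)

SE₁ = √(p̂₁(1−p̂₁)/n₁) = √(0.5270·0.4730/170) = 0.03829; SE₂ = √(0.3640·0.6360/1051) = 0.01484.
Independent samples: SE of the difference = √(SE₁² + SE₂²) = √(0.0014661241 + 0.0002202256) = 0.04107.
z* for 95% confidence is 1.960, so the margin of error is 1.960 × 0.04107 = 0.08050.
Point estimate p̂₁ − p̂₂ = 0.5270 − 0.3640 = 0.1630.
0.1630 ± 0.08050 → (0.0825, 0.2435).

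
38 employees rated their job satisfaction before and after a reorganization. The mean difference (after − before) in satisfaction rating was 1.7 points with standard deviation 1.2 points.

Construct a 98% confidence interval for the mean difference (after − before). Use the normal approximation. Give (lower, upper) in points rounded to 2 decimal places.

(1.25, 2.15)

Paired design: SE = s_d/√n = 1.2/√38 = 0.1947.
z* = 2.326; margin of error = 2.326 × 0.1947 = 0.4529.
1.7 ± 0.4529 → (1.25, 2.15).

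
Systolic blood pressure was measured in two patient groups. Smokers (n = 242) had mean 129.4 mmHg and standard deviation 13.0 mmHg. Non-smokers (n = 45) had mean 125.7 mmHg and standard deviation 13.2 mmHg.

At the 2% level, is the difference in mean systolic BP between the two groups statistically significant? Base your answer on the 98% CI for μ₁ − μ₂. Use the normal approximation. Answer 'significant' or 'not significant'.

not significant

SE₁ = s₁/√n₁ = 13.0/√242 = 0.8357; SE₂ = 13.2/√45 = 1.9677.
Independent samples, unequal variances: SE_diff = √(SE₁² + SE₂²) = √(0.69839449 + 3.87184329) = 2.1378.
z* = 2.326, so margin of error = 2.326 × 2.1378 = 4.9725.
Difference in means = 129.4 − 125.7 = 3.7000.
3.7000 ± 4.9725 → (-1.2725, 8.6725).
The interval (-1.2725, 8.6725) contains 0, so the difference is not significant.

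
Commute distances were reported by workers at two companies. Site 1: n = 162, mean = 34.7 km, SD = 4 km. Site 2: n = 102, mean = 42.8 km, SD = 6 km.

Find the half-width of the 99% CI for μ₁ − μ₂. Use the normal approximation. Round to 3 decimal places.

Standard errors of each mean: 4/√162 = 0.3143 and 6/√102 = 0.5941.
SE(x̄₁ − x̄₂) = √(0.3143² + 0.5941²) = 0.6721 for independent samples with unequal variances.
With z* = 2.576, the margin is 2.576 × 0.6721 = 1.7313.

1.731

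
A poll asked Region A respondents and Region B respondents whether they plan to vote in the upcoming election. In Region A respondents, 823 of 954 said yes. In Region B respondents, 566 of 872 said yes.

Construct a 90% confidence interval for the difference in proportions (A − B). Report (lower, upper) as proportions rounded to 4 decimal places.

p̂₁ = 823/954 = 0.8627 and p̂₂ = 566/872 = 0.6491.
SE₁ = √(p̂₁(1−p̂₁)/n₁) = √(0.8627·0.1373/954) = 0.01114; SE₂ = √(0.6491·0.3509/872) = 0.01616.
Independent samples: SE of the difference = √(SE₁² + SE₂²) = √(0.0001240996 + 0.0002611456) = 0.01963.
z* for 90% confidence is 1.645, so the margin of error is 1.645 × 0.01963 = 0.03229.
Point estimate p̂₁ − p̂₂ = 0.8627 − 0.6491 = 0.2136.
0.2136 ± 0.03229 → (0.1813, 0.2459).

(0.1813, 0.2459)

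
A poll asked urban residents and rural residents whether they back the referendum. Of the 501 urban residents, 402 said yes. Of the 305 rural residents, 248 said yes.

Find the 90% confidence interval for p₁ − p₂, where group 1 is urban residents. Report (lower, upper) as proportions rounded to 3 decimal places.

(-0.058, 0.036)

Sample proportions: 402/501 = 0.8024, 248/305 = 0.8131.
Each SE is √(p̂(1−p̂)/n): √(0.8024·0.1976/501) = 0.01779 and √(0.8131·0.1869/305) = 0.02232.
SE(p̂₁ − p̂₂) = √(SE₁² + SE₂²) = √(0.0003164841 + 0.0004981824) = 0.02854, since the two samples are independent.
At 90% confidence z* = 1.645; margin = 1.645 × 0.02854 = 0.04695.
The difference is 0.8024 − 0.8131 = -0.0107, so the interval is -0.0107 ± 0.04695 = (-0.058, 0.036).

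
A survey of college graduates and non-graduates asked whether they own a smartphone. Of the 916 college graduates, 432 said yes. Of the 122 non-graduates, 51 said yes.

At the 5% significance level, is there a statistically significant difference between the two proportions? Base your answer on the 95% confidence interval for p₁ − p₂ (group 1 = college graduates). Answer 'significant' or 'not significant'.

First, p̂₁ = 432/916 = 0.4716; p̂₂ = 51/122 = 0.4180.
The two standard errors are √(0.4716×0.5284/916) = 0.01649 and √(0.4180×0.5820/122) = 0.04465.
Because the samples are independent, SE_diff = √(0.01649² + 0.04465²) = 0.04760.
Using z* = 1.960 for 95%, ME = 1.960 × 0.04760 = 0.09330.
p̂₁ − p̂₂ = 0.0536; interval 0.0536 ± 0.09330 gives (-0.03970, 0.14690).
The interval (-0.03970, 0.14690) contains 0, so the difference is not significant.

not significant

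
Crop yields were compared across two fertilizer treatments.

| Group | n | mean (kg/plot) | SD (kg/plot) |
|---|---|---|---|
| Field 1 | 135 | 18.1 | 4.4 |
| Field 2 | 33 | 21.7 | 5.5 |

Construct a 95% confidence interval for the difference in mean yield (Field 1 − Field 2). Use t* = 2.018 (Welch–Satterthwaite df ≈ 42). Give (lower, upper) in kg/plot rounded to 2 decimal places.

(-5.68, -1.52)

Per-group SEs: s₁/√n₁ = 4.4/√135 = 0.3787, s₂/√n₂ = 5.5/√33 = 0.9574.
Unpooled SE of the difference: √(0.14341369 + 0.91661476) = 1.0296.
Margin of error = t* · SE = 2.018 × 1.0296 = 2.0777.
x̄₁ − x̄₂ = 18.1 − 21.7 = -3.6000.
CI: -3.6000 ± 2.0777 = (-5.68, -1.52).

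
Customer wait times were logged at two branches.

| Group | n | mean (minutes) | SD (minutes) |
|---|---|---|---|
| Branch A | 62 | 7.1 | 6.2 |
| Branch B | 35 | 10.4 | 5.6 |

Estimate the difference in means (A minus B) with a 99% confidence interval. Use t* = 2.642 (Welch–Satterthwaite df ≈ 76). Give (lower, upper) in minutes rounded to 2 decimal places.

(-6.55, -0.05)

Per-group SEs: s₁/√n₁ = 6.2/√62 = 0.7874, s₂/√n₂ = 5.6/√35 = 0.9466.
Unpooled SE of the difference: √(0.61999876 + 0.89605156) = 1.2313.
Margin of error = t* · SE = 2.642 × 1.2313 = 3.2531.
x̄₁ − x̄₂ = 7.1 − 10.4 = -3.3000.
CI: -3.3000 ± 3.2531 = (-6.55, -0.05).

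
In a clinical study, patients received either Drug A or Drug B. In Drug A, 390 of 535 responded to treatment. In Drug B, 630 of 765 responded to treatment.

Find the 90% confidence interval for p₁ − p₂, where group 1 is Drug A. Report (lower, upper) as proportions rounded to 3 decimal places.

First, p̂₁ = 390/535 = 0.7290; p̂₂ = 630/765 = 0.8235.
The two standard errors are √(0.7290×0.2710/535) = 0.01922 and √(0.8235×0.1765/765) = 0.01378.
Because the samples are independent, SE_diff = √(0.01922² + 0.01378²) = 0.02365.
Using z* = 1.645 for 90%, ME = 1.645 × 0.02365 = 0.03890.
p̂₁ − p̂₂ = -0.0945; interval -0.0945 ± 0.03890 gives (-0.133, -0.056).

(-0.133, -0.056)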